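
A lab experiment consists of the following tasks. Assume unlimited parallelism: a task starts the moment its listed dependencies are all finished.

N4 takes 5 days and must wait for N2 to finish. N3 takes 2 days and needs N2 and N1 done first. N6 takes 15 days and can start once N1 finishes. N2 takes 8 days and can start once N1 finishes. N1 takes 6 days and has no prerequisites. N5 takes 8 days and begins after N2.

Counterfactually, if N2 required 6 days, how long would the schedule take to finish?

Baseline: N1→N2→N5 = 6+8+8 = 22 → 22 days.
N2 is on the critical path; changing it to 6 makes that path 20 days.
Now N1→N6 = 6+15 = 21 is longest, so the finish becomes 21 days.

21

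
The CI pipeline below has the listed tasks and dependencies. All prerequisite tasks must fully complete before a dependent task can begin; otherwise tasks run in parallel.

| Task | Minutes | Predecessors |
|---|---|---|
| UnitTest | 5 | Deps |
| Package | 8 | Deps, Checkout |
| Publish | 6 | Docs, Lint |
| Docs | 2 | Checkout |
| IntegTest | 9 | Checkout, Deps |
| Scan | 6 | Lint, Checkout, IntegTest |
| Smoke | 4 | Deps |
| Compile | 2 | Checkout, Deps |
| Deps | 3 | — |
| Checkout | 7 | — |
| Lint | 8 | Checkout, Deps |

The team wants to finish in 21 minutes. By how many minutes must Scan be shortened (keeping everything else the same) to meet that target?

Current finish: 22 minutes; target: 21.
Scan is on every critical path, so each minute cut from Scan cuts the finish by one (this holds down to a finish of 21).
Need 22 − 21 = 1 minute off Scan → Scan becomes 5 minutes, finish becomes 21.

1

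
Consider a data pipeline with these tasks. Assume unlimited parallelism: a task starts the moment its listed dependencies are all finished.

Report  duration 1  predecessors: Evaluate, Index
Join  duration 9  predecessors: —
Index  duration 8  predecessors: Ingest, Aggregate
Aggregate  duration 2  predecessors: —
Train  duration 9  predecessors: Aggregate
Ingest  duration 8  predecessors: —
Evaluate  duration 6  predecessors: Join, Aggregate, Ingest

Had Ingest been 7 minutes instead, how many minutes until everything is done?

Actual critical path: Ingest→Index→Report = 8+8+1 = 17 ⇒ 17 minutes.
Since Ingest is critical, the -1 change carries straight to that chain (now 16 minutes).
The critical path is still Ingest→Index→Report; finish is now 16 minutes.

16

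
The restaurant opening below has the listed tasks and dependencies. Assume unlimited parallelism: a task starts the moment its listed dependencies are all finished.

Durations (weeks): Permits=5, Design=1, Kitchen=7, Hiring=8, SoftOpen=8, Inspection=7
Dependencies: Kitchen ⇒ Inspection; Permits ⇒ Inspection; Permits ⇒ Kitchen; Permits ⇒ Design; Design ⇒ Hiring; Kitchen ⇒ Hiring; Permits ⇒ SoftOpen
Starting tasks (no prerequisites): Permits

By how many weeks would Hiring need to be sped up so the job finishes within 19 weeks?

1

Current finish: 20 weeks; target: 19.
Hiring is on every critical path, so each week cut from Hiring cuts the finish by one (this holds down to a finish of 19).
Need 20 − 19 = 1 week off Hiring → Hiring becomes 7 weeks, finish becomes 19.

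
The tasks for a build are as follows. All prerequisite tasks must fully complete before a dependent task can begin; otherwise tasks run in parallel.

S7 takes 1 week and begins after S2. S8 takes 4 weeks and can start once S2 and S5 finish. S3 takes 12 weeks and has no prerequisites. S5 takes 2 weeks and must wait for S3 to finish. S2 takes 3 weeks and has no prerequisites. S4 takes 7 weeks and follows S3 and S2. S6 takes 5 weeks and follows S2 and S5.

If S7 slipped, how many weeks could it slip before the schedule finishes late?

Critical path: S3→S4 = 12+7 = 19, so the finish is 19 weeks.
The longest chain containing S7 totals 4 weeks.
Float = 19 − 4 = 15.

15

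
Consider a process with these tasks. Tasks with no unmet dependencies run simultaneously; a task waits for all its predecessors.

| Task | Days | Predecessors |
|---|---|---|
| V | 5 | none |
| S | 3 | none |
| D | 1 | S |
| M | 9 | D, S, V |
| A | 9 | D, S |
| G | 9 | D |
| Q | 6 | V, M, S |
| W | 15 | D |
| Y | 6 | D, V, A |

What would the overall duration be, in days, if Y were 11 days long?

24

The binding path is V→M→Q = 5+9+6 = 20; finish at 20 days.
The longest path through Y is only 19 days, so Y has float 1.
The binding chain switches to S→D→A→Y = 3+1+9+11 = 24; finish 24 days.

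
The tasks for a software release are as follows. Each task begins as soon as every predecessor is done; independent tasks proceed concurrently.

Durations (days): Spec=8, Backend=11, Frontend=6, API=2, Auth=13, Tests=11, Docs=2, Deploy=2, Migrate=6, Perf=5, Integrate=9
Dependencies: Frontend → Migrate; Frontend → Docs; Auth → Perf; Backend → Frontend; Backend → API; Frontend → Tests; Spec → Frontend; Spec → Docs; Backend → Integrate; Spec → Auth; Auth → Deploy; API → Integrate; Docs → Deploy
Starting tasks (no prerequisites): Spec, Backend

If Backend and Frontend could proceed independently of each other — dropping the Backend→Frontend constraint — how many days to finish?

With the dependency in place, Backend→Frontend→Tests = 11+6+11 = 28 sets the finish at 28 days.
Without Backend→Frontend, Frontend's earliest start moves from 11 to 8.
The longest chain is now Spec→Auth→Perf = 8+13+5 = 26, so the project takes 26 days.

26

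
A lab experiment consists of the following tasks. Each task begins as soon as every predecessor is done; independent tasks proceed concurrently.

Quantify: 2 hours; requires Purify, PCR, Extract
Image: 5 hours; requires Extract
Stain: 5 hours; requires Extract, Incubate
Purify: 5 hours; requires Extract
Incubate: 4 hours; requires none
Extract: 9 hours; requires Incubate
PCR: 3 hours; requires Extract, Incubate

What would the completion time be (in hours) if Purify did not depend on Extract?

18

With the dependency in place, Incubate→Extract→Purify→Quantify = 4+9+5+2 = 20 sets the finish at 20 hours.
Without Extract→Purify, Purify's earliest start moves from 13 to 0.
After: Incubate→Extract→PCR→Quantify = 4+9+3+2 = 18 → 18 hours.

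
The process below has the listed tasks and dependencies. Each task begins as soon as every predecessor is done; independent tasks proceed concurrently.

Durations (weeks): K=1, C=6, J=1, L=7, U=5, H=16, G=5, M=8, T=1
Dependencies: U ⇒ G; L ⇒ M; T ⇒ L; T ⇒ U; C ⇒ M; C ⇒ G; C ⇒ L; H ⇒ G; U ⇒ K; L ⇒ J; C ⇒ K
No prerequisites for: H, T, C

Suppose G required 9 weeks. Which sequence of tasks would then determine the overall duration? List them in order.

As given, the longest chain is H→G = 16+5 = 21, so the finish is 21 weeks.
G lies on that path, so at 9 weeks the path becomes 25 weeks.
That remains the longest chain; total 25 weeks.

H, G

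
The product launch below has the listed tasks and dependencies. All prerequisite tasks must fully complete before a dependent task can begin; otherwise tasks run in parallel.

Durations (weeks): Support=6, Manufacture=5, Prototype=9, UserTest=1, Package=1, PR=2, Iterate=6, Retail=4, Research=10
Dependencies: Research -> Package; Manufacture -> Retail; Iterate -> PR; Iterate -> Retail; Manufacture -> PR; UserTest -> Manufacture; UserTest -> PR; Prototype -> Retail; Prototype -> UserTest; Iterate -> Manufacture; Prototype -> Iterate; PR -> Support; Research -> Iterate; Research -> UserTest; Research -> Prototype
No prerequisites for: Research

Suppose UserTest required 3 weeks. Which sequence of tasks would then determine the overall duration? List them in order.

Baseline: Research→Prototype→Iterate→Manufacture→PR→Support = 10+9+6+5+2+6 = 38 → 38 weeks.
UserTest is off the critical path — its longest chain is 33 weeks, giving 5 of slack.
That remains the longest chain; total 38 weeks.

Research, Prototype, Iterate, Manufacture, PR, Support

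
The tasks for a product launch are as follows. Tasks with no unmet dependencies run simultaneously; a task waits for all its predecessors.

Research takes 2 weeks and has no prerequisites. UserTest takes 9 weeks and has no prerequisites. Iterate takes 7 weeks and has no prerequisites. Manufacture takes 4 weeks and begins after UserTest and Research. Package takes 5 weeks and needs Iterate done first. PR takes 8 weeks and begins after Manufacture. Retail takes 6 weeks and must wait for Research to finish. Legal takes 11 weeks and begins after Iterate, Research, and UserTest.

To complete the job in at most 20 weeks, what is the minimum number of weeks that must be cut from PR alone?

1

Current finish: 21 weeks; target: 20.
PR is on every critical path, so each week cut from PR cuts the finish by one (this holds down to a finish of 20).
Need 21 − 20 = 1 week off PR → PR becomes 7 weeks, finish becomes 20.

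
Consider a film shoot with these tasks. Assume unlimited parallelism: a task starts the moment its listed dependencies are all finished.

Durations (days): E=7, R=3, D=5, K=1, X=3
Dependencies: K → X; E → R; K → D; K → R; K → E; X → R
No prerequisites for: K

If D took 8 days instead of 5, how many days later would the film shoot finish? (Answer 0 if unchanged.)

0

Baseline: K→E→R = 1+7+3 = 11 → 11 days.
D has 5 days of float (longest path through it is 6).
No other chain overtakes it, so the finish is 11 days.
Change in finish: 11 − 11 = +0 days.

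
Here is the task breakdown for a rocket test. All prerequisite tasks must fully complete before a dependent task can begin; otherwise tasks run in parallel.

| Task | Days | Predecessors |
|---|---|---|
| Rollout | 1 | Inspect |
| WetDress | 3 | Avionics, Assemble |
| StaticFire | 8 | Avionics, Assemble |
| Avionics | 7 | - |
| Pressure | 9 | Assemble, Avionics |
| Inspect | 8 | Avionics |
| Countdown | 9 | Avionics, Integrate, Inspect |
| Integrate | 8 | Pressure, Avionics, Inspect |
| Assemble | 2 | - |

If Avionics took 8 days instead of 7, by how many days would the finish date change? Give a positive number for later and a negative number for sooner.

Critical path before the change: Avionics→Pressure→Integrate→Countdown = 7+9+8+9 = 33 giving 33 days.
Avionics is on the critical path; changing it to 8 makes that path 34 days.
That remains the longest chain; total 34 days.
Change in finish: 34 − 33 = +1 days.

1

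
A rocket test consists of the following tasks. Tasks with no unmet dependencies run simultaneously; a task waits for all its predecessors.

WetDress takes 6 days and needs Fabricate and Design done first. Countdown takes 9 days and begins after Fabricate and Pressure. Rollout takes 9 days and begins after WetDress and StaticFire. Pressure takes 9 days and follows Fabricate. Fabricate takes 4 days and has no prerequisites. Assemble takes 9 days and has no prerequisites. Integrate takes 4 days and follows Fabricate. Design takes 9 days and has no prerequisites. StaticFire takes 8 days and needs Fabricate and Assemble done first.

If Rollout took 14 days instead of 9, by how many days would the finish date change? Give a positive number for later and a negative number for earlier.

Critical path before the change: Assemble→StaticFire→Rollout = 9+8+9 = 26 giving 26 days.
Since Rollout is critical, the +5 change carries straight to that chain (now 31 days).
The critical path is still Assemble→StaticFire→Rollout; finish is now 31 days.
Change in finish: 31 − 26 = +5 days.

5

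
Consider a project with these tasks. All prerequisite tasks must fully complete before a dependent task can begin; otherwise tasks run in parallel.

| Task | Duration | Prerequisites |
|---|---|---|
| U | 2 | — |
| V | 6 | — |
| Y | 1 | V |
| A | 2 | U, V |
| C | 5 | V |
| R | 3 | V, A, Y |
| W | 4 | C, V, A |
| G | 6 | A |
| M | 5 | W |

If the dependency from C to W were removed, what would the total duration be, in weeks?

Before: longest chain V→C→W→M = 6+5+4+5 = 20, finish 20.
Without C→W, W's earliest start moves from 11 to 8.
After: V→A→W→M = 6+2+4+5 = 17 → 17 weeks.

17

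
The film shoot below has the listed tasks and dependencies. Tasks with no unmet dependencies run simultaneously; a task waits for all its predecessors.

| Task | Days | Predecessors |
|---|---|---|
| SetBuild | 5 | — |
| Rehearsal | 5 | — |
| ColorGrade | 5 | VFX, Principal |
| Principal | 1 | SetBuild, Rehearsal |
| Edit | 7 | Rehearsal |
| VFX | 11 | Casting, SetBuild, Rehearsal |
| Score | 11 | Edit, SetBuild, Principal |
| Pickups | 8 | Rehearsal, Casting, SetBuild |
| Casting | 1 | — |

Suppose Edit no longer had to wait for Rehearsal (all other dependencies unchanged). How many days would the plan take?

21

Before: longest chain Rehearsal→Edit→Score = 5+7+11 = 23, finish 23.
Without Rehearsal→Edit, Edit's earliest start moves from 5 to 0.
New critical path: SetBuild→VFX→ColorGrade = 5+11+5 = 21 ⇒ 21 days.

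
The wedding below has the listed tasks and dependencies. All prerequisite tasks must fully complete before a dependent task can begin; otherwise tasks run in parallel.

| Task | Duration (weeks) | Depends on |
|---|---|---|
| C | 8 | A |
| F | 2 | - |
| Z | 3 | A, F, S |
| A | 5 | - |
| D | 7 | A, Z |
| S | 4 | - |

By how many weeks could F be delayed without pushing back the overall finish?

3

A→Z→D = 5+3+7 = 15 sets the makespan at 15 weeks.
Longest path through F: 12 weeks (earliest finish 2, latest finish 5).
Float = 15 − 12 = 3.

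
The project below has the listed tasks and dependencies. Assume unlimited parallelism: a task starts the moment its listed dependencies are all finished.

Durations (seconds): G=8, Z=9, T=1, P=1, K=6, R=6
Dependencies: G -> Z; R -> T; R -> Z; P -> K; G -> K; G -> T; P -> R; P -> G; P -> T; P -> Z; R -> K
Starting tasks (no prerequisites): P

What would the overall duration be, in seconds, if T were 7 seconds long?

18

Baseline: P→G→Z = 1+8+9 = 18 → 18 seconds.
T has 8 seconds of float (longest path through it is 10).
No other chain overtakes it, so the finish is 18 seconds.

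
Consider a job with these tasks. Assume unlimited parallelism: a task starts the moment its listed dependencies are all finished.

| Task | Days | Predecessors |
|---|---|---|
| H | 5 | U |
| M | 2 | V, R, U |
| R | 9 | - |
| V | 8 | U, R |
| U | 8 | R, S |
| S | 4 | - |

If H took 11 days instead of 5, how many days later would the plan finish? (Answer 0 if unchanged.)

The binding path is R→U→V→M = 9+8+8+2 = 27; finish at 27 days.
H has 5 days of float (longest path through it is 22).
The binding chain switches to R→U→H = 9+8+11 = 28; finish 28 days.
Change in finish: 28 − 27 = +1 days.

1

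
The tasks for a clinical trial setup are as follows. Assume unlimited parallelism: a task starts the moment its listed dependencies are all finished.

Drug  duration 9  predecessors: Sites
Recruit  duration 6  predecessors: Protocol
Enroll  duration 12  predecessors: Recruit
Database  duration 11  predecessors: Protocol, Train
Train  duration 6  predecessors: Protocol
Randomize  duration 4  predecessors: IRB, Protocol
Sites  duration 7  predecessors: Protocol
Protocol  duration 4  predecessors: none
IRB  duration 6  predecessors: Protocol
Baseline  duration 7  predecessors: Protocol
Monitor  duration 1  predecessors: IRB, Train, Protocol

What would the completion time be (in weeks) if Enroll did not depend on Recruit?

With the dependency in place, Protocol→Recruit→Enroll = 4+6+12 = 22 sets the finish at 22 weeks.
Without Recruit→Enroll, Enroll's earliest start moves from 10 to 0.
New critical path: Protocol→Train→Database = 4+6+11 = 21 ⇒ 21 weeks.

21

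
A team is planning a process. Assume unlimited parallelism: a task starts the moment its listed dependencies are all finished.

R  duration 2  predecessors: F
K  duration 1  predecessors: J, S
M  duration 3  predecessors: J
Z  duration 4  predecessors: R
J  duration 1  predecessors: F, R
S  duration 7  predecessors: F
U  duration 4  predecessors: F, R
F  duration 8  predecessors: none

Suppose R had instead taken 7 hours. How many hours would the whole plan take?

Actual critical path: F→S→K = 8+7+1 = 16 ⇒ 16 hours.
R is off the critical path — its longest chain is 14 hours, giving 2 of slack.
The binding chain switches to F→R→Z = 8+7+4 = 19; finish 19 hours.

19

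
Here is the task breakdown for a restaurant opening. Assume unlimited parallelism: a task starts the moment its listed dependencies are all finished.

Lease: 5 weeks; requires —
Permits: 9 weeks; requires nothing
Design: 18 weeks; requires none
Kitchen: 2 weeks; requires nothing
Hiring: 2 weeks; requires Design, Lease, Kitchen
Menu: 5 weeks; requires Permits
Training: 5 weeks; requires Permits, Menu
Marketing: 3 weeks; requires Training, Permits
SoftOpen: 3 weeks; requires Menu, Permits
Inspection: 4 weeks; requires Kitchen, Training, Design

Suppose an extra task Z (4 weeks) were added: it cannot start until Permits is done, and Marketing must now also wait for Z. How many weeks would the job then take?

23

Originally the job takes 23 weeks.
With Z inserted, Marketing now waits for max(Training, Permits, Z).
New critical path: Permits→Menu→Training→Inspection = 9+5+5+4 = 23 ⇒ 23 weeks.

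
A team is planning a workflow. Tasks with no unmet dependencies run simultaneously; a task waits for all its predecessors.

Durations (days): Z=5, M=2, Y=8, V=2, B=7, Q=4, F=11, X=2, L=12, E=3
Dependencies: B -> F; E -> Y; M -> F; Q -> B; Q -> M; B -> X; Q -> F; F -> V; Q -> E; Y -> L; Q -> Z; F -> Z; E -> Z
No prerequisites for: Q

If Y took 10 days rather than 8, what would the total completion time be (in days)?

29

The binding path is Q→E→Y→L = 4+3+8+12 = 27; finish at 27 days.
Since Y is critical, the +2 change carries straight to that chain (now 29 days).
That remains the longest chain; total 29 days.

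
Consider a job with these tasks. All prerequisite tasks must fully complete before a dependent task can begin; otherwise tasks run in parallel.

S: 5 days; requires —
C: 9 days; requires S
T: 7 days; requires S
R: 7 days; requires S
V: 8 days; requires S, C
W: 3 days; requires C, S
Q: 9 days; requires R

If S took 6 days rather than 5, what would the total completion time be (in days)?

23

As given, the longest chain is S→C→V = 5+9+8 = 22, so the finish is 22 days.
Since S is critical, the +1 change carries straight to that chain (now 23 days).
That remains the longest chain; total 23 days.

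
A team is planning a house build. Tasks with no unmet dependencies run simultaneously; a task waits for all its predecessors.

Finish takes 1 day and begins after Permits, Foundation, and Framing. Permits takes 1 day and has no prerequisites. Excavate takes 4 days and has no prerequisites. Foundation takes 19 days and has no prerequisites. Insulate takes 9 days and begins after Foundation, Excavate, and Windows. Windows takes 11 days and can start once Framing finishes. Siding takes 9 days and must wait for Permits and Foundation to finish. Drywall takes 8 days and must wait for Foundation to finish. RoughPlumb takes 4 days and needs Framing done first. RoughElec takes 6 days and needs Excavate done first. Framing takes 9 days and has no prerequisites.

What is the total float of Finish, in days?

9

Critical path: Framing→Windows→Insulate = 9+11+9 = 29, so the finish is 29 days.
Finish finishes as early as 20 and must finish by 29.
Float = 29 − 20 = 9.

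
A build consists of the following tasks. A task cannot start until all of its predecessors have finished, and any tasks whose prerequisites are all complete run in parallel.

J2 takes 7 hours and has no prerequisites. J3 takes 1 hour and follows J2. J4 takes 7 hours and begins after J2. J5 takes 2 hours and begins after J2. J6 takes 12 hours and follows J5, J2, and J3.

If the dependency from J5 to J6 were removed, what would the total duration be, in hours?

Before: longest chain J2→J5→J6 = 7+2+12 = 21, finish 21.
Without J5→J6, J6's earliest start moves from 9 to 8.
After: J2→J3→J6 = 7+1+12 = 20 → 20 hours.

20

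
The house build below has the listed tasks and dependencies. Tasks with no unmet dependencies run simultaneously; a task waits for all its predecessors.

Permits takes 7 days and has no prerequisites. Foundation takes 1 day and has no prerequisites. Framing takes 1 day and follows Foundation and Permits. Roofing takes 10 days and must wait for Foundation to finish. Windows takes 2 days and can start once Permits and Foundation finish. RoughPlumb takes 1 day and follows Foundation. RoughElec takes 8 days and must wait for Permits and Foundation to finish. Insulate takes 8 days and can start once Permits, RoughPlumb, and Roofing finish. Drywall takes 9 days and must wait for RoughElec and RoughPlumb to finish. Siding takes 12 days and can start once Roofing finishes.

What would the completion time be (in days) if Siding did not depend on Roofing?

With the dependency in place, Permits→RoughElec→Drywall = 7+8+9 = 24 sets the finish at 24 days.
Without Roofing→Siding, Siding's earliest start moves from 11 to 0.
New critical path: Permits→RoughElec→Drywall = 7+8+9 = 24 ⇒ 24 days.

24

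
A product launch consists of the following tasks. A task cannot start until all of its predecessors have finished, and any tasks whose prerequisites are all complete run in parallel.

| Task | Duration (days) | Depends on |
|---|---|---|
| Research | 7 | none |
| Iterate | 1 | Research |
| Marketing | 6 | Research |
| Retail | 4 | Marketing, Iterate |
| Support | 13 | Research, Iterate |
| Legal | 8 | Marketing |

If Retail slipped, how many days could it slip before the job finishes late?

4

The longest chain is Research→Iterate→Support = 7+1+13 = 21; overall finish 21 days.
The longest chain containing Retail totals 17 days.
Float = 21 − 17 = 4.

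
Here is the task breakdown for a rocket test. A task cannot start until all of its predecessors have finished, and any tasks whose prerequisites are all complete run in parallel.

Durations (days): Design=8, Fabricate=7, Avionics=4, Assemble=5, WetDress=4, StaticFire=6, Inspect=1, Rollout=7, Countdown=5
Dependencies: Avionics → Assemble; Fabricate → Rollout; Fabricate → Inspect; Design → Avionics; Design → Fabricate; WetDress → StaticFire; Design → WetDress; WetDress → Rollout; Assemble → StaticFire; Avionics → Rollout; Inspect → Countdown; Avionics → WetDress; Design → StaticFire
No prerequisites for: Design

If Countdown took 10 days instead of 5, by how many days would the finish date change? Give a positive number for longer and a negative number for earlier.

Critical path before the change: Design→Avionics→Assemble→StaticFire = 8+4+5+6 = 23 giving 23 days.
Countdown is off the critical path — its longest chain is 21 days, giving 2 of slack.
Now Design→Fabricate→Inspect→Countdown = 8+7+1+10 = 26 is longest, so the finish becomes 26 days.
Change in finish: 26 − 23 = +3 days.

3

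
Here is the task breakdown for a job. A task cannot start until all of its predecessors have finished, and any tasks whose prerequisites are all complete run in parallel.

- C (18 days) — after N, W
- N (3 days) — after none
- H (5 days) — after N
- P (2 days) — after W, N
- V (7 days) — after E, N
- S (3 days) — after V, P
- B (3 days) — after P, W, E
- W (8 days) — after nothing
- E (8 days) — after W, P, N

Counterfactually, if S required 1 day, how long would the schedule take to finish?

26

Critical path before the change: W→P→E→V→S = 8+2+8+7+3 = 28 giving 28 days.
Since S is critical, the -2 change carries straight to that chain (now 26 days).
That remains the longest chain; total 26 days.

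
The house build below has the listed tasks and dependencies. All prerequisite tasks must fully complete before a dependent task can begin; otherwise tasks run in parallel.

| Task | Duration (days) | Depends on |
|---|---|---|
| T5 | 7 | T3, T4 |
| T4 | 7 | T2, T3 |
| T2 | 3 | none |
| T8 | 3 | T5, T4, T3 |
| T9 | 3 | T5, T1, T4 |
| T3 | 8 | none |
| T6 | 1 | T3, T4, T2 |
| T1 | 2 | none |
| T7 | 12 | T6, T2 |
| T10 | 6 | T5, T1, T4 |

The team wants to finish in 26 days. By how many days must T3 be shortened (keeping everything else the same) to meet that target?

2

Current finish: 28 days; target: 26.
T3 is on every critical path, so each day cut from T3 cuts the finish by one (this holds down to a finish of 23).
Need 28 − 26 = 2 days off T3 → T3 becomes 6 days, finish becomes 26.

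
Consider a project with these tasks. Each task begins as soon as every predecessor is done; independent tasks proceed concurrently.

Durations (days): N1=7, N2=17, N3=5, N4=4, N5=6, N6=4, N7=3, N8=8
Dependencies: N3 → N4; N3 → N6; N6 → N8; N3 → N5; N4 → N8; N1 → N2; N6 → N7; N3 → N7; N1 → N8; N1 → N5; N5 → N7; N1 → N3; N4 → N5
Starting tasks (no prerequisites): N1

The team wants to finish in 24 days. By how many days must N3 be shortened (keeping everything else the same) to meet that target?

Current finish: 25 days; target: 24.
N3 is on every critical path, so each day cut from N3 cuts the finish by one (this holds down to a finish of 24).
Need 25 − 24 = 1 day off N3 → N3 becomes 4 days, finish becomes 24.

1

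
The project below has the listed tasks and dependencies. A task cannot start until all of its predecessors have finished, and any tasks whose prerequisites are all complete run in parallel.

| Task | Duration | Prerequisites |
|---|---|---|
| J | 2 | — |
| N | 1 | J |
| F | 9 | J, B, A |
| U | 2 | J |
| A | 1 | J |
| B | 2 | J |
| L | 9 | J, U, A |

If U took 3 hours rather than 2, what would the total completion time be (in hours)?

As given, the longest chain is J→U→L = 2+2+9 = 13, so the finish is 13 hours.
U is on the critical path; changing it to 3 makes that path 14 hours.
The critical path is still J→U→L; finish is now 14 hours.

14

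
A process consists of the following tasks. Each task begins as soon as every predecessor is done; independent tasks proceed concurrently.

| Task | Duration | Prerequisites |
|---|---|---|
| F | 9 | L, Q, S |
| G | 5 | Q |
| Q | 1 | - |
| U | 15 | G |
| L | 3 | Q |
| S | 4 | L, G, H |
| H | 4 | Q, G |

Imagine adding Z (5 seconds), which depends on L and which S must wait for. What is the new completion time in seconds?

Originally the schedule takes 23 seconds.
With Z inserted, S now waits for max(L, G, H, Z).
New critical path: Q→G→H→S→F = 1+5+4+4+9 = 23 ⇒ 23 seconds.

23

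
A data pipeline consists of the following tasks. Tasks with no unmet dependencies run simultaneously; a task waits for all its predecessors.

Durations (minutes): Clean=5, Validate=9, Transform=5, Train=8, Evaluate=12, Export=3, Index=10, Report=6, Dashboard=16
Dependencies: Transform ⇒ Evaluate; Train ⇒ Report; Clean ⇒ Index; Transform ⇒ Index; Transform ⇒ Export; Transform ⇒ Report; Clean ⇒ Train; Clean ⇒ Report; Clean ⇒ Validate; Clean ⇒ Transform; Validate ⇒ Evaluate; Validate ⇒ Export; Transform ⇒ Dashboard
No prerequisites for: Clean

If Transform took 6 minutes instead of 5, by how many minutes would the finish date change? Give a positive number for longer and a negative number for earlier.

1

Actual critical path: Clean→Transform→Dashboard = 5+5+16 = 26 ⇒ 26 minutes.
Since Transform is critical, the +1 change carries straight to that chain (now 27 minutes).
The critical path is still Clean→Transform→Dashboard; finish is now 27 minutes.
Change in finish: 27 − 26 = +1 minutes.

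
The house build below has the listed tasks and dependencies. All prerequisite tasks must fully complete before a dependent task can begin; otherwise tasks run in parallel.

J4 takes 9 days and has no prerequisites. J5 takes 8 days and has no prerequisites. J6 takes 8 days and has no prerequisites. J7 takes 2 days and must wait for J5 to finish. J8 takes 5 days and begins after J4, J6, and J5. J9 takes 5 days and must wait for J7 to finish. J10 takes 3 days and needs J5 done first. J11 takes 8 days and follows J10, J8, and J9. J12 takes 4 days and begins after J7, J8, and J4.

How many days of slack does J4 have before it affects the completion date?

1

The longest chain is J5→J7→J9→J11 = 8+2+5+8 = 23; overall finish 23 days.
The longest chain containing J4 totals 22 days.
Slack of J4 = 1 − 0 = 1 day.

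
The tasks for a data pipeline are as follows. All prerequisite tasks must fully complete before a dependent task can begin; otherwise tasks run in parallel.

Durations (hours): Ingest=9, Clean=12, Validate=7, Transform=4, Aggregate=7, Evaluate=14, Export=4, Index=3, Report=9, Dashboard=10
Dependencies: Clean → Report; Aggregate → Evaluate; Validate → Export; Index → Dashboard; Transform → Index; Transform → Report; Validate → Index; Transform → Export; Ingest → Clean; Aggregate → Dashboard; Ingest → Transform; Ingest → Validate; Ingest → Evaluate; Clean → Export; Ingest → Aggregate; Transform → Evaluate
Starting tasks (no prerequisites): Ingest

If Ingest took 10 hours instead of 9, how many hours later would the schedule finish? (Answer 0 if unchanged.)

Actual critical path: Ingest→Clean→Report = 9+12+9 = 30 ⇒ 30 hours.
Since Ingest is critical, the +1 change carries straight to that chain (now 31 hours).
That remains the longest chain; total 31 hours.
Change in finish: 31 − 30 = +1 hours.

1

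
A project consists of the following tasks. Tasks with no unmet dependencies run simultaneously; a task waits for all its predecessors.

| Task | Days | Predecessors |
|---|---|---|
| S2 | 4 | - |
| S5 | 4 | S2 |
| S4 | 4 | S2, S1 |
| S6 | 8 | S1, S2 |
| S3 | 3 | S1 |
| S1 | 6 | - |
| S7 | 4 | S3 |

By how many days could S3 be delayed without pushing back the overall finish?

1

Critical path: S1→S6 = 6+8 = 14, so the finish is 14 days.
Longest path through S3: 13 days (earliest finish 9, latest finish 10).
Slack of S3 = 7 − 6 = 1 day.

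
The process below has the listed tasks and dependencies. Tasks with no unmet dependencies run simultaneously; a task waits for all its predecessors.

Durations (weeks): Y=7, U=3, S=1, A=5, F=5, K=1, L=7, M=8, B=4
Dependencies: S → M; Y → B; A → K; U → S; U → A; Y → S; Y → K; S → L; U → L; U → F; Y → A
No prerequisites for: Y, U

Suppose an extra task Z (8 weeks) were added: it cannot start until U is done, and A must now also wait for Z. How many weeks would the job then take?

Originally the job takes 16 weeks.
With Z inserted, A now waits for max(Y, U, Z).
New critical path: U→Z→A→K = 3+8+5+1 = 17 ⇒ 17 weeks.

17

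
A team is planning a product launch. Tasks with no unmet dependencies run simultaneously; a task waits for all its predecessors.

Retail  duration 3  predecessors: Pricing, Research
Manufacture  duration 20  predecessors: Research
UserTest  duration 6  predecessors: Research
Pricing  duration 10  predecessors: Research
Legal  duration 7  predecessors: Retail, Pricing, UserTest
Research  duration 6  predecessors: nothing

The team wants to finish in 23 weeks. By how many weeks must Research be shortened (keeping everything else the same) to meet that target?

3

Current finish: 26 weeks; target: 23.
Research is on every critical path, so each week cut from Research cuts the finish by one (this holds down to a finish of 21).
Need 26 − 23 = 3 weeks off Research → Research becomes 3 weeks, finish becomes 23.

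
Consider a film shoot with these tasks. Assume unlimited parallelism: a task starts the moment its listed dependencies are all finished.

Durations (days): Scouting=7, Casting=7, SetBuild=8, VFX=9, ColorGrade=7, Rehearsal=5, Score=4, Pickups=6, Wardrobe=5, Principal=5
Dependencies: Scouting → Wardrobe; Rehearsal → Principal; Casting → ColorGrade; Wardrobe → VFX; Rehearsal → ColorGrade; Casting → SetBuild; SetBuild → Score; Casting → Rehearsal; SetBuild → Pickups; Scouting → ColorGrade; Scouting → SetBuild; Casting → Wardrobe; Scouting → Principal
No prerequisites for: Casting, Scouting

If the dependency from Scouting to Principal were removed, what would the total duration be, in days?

21

Original critical path: Casting→SetBuild→Pickups = 7+8+6 = 21 ⇒ 21 days.
Dropping Scouting→Principal doesn't change Principal's earliest start (12); another predecessor still binds.
New critical path: Casting→SetBuild→Pickups = 7+8+6 = 21 ⇒ 21 days.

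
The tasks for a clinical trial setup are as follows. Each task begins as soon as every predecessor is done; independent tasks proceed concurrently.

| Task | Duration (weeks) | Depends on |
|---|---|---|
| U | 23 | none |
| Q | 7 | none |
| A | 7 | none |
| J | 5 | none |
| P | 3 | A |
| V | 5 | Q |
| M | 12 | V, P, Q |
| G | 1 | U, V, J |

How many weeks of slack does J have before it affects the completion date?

18

Critical path: U→G = 23+1 = 24, so the finish is 24 weeks.
The longest chain containing J totals 6 weeks.
So J can slip 23 − 5 = 18 weeks.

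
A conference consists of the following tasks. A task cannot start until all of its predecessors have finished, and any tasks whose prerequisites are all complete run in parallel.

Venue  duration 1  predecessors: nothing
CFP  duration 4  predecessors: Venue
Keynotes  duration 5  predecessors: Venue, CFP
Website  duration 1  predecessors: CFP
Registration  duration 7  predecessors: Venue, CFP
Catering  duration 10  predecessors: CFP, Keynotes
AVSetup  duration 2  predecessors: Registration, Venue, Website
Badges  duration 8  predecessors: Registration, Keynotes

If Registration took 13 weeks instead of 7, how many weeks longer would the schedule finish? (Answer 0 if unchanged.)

6

As given, the longest chain is Venue→CFP→Registration→Badges = 1+4+7+8 = 20, so the finish is 20 weeks.
Registration lies on that path, so at 13 weeks the path becomes 26 weeks.
The critical path is still Venue→CFP→Registration→Badges; finish is now 26 weeks.
Change in finish: 26 − 20 = +6 weeks.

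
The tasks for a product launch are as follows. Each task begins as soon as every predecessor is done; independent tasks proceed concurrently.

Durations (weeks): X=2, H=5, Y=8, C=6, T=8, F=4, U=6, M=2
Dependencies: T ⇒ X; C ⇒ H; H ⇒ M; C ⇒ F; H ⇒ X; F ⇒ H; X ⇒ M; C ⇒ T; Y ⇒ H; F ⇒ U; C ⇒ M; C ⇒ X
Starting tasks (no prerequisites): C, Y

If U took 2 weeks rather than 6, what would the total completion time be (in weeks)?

19

Critical path before the change: C→F→H→X→M = 6+4+5+2+2 = 19 giving 19 weeks.
U has 3 weeks of float (longest path through it is 16).
That remains the longest chain; total 19 weeks.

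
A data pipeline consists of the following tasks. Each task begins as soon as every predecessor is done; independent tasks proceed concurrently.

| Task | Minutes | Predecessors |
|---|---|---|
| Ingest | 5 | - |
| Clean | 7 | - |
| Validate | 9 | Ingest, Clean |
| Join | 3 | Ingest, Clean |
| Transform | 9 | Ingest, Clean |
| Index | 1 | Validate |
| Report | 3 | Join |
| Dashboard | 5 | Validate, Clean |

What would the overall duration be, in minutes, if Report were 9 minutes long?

Baseline: Clean→Validate→Dashboard = 7+9+5 = 21 → 21 minutes.
The longest path through Report is only 13 minutes, so Report has float 8.
No other chain overtakes it, so the finish is 21 minutes.

21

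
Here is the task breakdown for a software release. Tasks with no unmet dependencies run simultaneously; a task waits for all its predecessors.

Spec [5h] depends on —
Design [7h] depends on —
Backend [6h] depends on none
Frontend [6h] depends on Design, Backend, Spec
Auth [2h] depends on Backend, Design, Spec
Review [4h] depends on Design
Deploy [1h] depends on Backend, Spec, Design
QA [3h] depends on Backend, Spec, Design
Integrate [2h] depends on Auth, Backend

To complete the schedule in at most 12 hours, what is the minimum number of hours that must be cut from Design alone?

1

Current finish: 13 hours; target: 12.
Design is on every critical path, so each hour cut from Design cuts the finish by one (this holds down to a finish of 12).
Need 13 − 12 = 1 hour off Design → Design becomes 6 hours, finish becomes 12.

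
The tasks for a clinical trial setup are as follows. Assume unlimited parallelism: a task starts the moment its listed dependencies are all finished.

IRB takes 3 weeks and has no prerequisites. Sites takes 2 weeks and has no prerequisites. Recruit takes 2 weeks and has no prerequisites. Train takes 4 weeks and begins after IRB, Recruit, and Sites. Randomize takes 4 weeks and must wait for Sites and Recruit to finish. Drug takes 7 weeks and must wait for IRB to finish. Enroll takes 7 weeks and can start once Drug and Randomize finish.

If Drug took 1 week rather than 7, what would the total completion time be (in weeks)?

Actual critical path: IRB→Drug→Enroll = 3+7+7 = 17 ⇒ 17 weeks.
Since Drug is critical, the -6 change carries straight to that chain (now 11 weeks).
The binding chain switches to Sites→Randomize→Enroll = 2+4+7 = 13; finish 13 weeks.

13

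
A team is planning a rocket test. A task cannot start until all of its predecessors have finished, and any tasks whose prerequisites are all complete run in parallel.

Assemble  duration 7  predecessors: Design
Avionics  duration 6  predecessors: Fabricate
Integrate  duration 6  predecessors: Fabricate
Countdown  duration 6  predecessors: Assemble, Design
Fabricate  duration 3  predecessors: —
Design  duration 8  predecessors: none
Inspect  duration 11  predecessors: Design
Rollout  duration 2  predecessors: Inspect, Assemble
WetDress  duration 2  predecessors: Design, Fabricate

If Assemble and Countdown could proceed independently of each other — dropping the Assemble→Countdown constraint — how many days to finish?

21

Before: longest chain Design→Assemble→Countdown = 8+7+6 = 21, finish 21.
Without Assemble→Countdown, Countdown's earliest start moves from 15 to 8.
The longest chain is now Design→Inspect→Rollout = 8+11+2 = 21, so the project takes 21 days.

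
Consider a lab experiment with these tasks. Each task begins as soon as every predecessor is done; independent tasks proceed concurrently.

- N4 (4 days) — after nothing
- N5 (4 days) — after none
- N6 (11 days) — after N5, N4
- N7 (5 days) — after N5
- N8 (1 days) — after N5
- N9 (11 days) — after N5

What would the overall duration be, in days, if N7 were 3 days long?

15

Actual critical path: N4→N6 = 4+11 = 15 ⇒ 15 days.
N7 is off the critical path — its longest chain is 9 days, giving 6 of slack.
No other chain overtakes it, so the finish is 15 days.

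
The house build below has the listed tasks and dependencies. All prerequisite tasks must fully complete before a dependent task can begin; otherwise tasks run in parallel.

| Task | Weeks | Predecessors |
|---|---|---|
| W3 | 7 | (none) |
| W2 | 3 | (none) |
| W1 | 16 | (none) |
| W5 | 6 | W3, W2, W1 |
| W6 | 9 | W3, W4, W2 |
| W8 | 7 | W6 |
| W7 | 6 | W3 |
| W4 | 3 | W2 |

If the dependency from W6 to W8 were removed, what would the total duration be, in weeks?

22

Original critical path: W3→W6→W8 = 7+9+7 = 23 ⇒ 23 weeks.
Without W6→W8, W8's earliest start moves from 16 to 0.
The longest chain is now W1→W5 = 16+6 = 22, so the plan takes 22 weeks.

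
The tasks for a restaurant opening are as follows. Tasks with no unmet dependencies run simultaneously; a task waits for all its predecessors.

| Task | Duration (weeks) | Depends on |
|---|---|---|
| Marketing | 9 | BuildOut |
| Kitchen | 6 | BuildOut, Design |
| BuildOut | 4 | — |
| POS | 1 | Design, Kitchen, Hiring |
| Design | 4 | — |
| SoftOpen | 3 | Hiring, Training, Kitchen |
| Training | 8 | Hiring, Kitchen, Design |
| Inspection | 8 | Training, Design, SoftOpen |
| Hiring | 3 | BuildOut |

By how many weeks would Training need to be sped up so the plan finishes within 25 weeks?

4

Current finish: 29 weeks; target: 25.
Training is on every critical path, so each week cut from Training cuts the finish by one (this holds down to a finish of 22).
Need 29 − 25 = 4 weeks off Training → Training becomes 4 weeks, finish becomes 25.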